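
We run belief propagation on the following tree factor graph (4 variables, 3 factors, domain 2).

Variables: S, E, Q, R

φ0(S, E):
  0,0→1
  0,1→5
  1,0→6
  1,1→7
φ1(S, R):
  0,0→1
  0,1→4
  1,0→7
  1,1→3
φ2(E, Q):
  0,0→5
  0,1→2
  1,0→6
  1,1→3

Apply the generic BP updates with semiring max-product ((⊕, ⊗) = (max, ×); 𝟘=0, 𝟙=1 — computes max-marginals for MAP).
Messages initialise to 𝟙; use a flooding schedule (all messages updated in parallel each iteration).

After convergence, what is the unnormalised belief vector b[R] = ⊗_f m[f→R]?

init: all messages = 𝟙 over 2 values
r1 m[φ0→S] = [5, 7]
r1 m[φ0→E] = [6, 7]
r1 m[φ1→S] = [4, 7]
r1 m[φ1→R] = [7, 4]
r1 m[φ2→E] = [5, 6]
r1 m[φ2→Q] = [6, 3]
r1 m[S→φ0] = [1, 1]
r1 m[S→φ1] = [1, 1]
r1 m[E→φ0] = [1, 1]
r1 m[E→φ2] = [1, 1]
r1 m[Q→φ2] = [1, 1]
r1 m[R→φ1] = [1, 1]
r2 m[φ0→S] = [5, 7]
r2 m[φ0→E] = [6, 7]
r2 m[φ1→S] = [4, 7]
r2 m[φ1→R] = [7, 4]
r2 m[φ2→E] = [5, 6]
r2 m[φ2→Q] = [6, 3]
r2 m[S→φ0] = [4, 7]
r2 m[S→φ1] = [5, 7]
r2 m[E→φ0] = [5, 6]
r2 m[E→φ2] = [6, 7]
r2 m[Q→φ2] = [1, 1]
r2 m[R→φ1] = [1, 1]
r3 m[φ0→S] = [30, 42]
r3 m[φ0→E] = [42, 49]
r3 m[φ1→S] = [4, 7]
r3 m[φ1→R] = [49, 21]
r3 m[φ2→E] = [5, 6]
r3 m[φ2→Q] = [42, 21]
r3 m[S→φ0] = [4, 7]
r3 m[S→φ1] = [5, 7]
r3 m[E→φ0] = [5, 6]
r3 m[E→φ2] = [6, 7]
r3 m[Q→φ2] = [1, 1]
r3 m[R→φ1] = [1, 1]
r4 m[φ0→S] = [30, 42]
r4 m[φ0→E] = [42, 49]
r4 m[φ1→S] = [4, 7]
r4 m[φ1→R] = [49, 21]
r4 m[φ2→E] = [5, 6]
r4 m[φ2→Q] = [42, 21]
r4 m[S→φ0] = [4, 7]
r4 m[S→φ1] = [30, 42]
r4 m[E→φ0] = [5, 6]
r4 m[E→φ2] = [42, 49]
r4 m[Q→φ2] = [1, 1]
r4 m[R→φ1] = [1, 1]
r5 m[φ0→S] = [30, 42]
r5 m[φ0→E] = [42, 49]
r5 m[φ1→S] = [4, 7]
r5 m[φ1→R] = [294, 126]
r5 m[φ2→E] = [5, 6]
r5 m[φ2→Q] = [294, 147]
r5 m[S→φ0] = [4, 7]
r5 m[S→φ1] = [30, 42]
r5 m[E→φ0] = [5, 6]
r5 m[E→φ2] = [42, 49]
r5 m[Q→φ2] = [1, 1]
r5 m[R→φ1] = [1, 1]
r6 m[φ0→S] = [30, 42]
r6 m[φ0→E] = [42, 49]
r6 m[φ1→S] = [4, 7]
r6 m[φ1→R] = [294, 126]
r6 m[φ2→E] = [5, 6]
r6 m[φ2→Q] = [294, 147]
r6 m[S→φ0] = [4, 7]
r6 m[S→φ1] = [30, 42]
r6 m[E→φ0] = [5, 6]
r6 m[E→φ2] = [42, 49]
r6 m[Q→φ2] = [1, 1]
r6 m[R→φ1] = [1, 1]
fixed point reached at round 6
b[R] = ⊗ incoming = [294, 126]

b[R] = [294, 126]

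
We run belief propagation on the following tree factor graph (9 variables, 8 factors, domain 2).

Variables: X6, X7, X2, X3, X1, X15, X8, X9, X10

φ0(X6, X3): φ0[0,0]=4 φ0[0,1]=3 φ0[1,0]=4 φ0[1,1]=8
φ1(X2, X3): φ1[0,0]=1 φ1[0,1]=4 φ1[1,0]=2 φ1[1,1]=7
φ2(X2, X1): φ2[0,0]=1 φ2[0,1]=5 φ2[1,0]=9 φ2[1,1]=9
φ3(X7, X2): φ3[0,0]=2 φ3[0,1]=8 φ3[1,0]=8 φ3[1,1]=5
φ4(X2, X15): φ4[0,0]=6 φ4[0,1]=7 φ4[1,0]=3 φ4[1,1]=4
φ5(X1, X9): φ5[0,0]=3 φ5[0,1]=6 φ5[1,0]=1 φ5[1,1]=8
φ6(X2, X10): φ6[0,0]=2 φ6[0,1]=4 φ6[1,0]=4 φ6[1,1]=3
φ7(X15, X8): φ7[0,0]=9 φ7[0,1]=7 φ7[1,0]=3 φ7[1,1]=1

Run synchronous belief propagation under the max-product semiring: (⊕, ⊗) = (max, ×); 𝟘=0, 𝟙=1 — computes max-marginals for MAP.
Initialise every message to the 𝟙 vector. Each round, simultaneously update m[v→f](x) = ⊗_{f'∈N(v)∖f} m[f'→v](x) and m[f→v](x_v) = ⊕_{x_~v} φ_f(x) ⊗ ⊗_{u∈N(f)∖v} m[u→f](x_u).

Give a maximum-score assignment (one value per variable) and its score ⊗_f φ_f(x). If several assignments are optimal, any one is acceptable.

assignment: (X6=1, X7=0, X2=1, X3=1, X1=1, X15=0, X8=0, X9=1, X10=0); score = 3483648

init: all messages = 𝟙 over 2 values
r1 m[φ0→X6] = [4, 8]
r1 m[φ0→X3] = [4, 8]
r1 m[φ1→X2] = [4, 7]
r1 m[φ1→X3] = [2, 7]
r1 m[φ2→X2] = [5, 9]
r1 m[φ2→X1] = [9, 9]
r1 m[φ3→X7] = [8, 8]
r1 m[φ3→X2] = [8, 8]
r1 m[φ4→X2] = [7, 4]
r1 m[φ4→X15] = [6, 7]
r1 m[φ5→X1] = [6, 8]
r1 m[φ5→X9] = [3, 8]
r1 m[φ6→X2] = [4, 4]
r1 m[φ6→X10] = [4, 4]
r1 m[φ7→X15] = [9, 3]
r1 m[φ7→X8] = [9, 7]
r1 m[X6→φ0] = [1, 1]
r1 m[X7→φ3] = [1, 1]
r1 m[X2→φ1] = [1, 1]
r1 m[X2→φ2] = [1, 1]
r1 m[X2→φ3] = [1, 1]
r1 m[X2→φ4] = [1, 1]
r1 m[X2→φ6] = [1, 1]
r1 m[X3→φ0] = [1, 1]
r1 m[X3→φ1] = [1, 1]
r1 m[X1→φ2] = [1, 1]
r1 m[X1→φ5] = [1, 1]
r1 m[X15→φ4] = [1, 1]
r1 m[X15→φ7] = [1, 1]
r1 m[X8→φ7] = [1, 1]
r1 m[X9→φ5] = [1, 1]
r1 m[X10→φ6] = [1, 1]
r2 m[φ0→X6] = [4, 8]
r2 m[φ0→X3] = [4, 8]
r2 m[φ1→X2] = [4, 7]
r2 m[φ1→X3] = [2, 7]
r2 m[φ2→X2] = [5, 9]
r2 m[φ2→X1] = [9, 9]
r2 m[φ3→X7] = [8, 8]
r2 m[φ3→X2] = [8, 8]
r2 m[φ4→X2] = [7, 4]
r2 m[φ4→X15] = [6, 7]
r2 m[φ5→X1] = [6, 8]
r2 m[φ5→X9] = [3, 8]
r2 m[φ6→X2] = [4, 4]
r2 m[φ6→X10] = [4, 4]
r2 m[φ7→X15] = [9, 3]
r2 m[φ7→X8] = [9, 7]
r2 m[X6→φ0] = [1, 1]
r2 m[X7→φ3] = [1, 1]
r2 m[X2→φ1] = [1120, 1152]
r2 m[X2→φ2] = [896, 896]
r2 m[X2→φ3] = [560, 1008]
r2 m[X2→φ4] = [640, 2016]
r2 m[X2→φ6] = [1120, 2016]
r2 m[X3→φ0] = [2, 7]
r2 m[X3→φ1] = [4, 8]
r2 m[X1→φ2] = [6, 8]
r2 m[X1→φ5] = [9, 9]
r2 m[X15→φ4] = [9, 3]
r2 m[X15→φ7] = [6, 7]
r2 m[X8→φ7] = [1, 1]
r2 m[X9→φ5] = [1, 1]
r2 m[X10→φ6] = [1, 1]
r3 m[φ0→X6] = [21, 56]
r3 m[φ0→X3] = [4, 8]
r3 m[φ1→X2] = [32, 56]
r3 m[φ1→X3] = [2304, 8064]
r3 m[φ2→X2] = [40, 72]
r3 m[φ2→X1] = [8064, 8064]
r3 m[φ3→X7] = [8064, 5040]
r3 m[φ3→X2] = [8, 8]
r3 m[φ4→X2] = [54, 27]
r3 m[φ4→X15] = [6048, 8064]
r3 m[φ5→X1] = [6, 8]
r3 m[φ5→X9] = [27, 72]
r3 m[φ6→X2] = [4, 4]
r3 m[φ6→X10] = [8064, 6048]
r3 m[φ7→X15] = [9, 3]
r3 m[φ7→X8] = [54, 42]
r3 m[X6→φ0] = [1, 1]
r3 m[X7→φ3] = [1, 1]
r3 m[X2→φ1] = [1120, 1152]
r3 m[X2→φ2] = [896, 896]
r3 m[X2→φ3] = [560, 1008]
r3 m[X2→φ4] = [640, 2016]
r3 m[X2→φ6] = [1120, 2016]
r3 m[X3→φ0] = [2, 7]
r3 m[X3→φ1] = [4, 8]
r3 m[X1→φ2] = [6, 8]
r3 m[X1→φ5] = [9, 9]
r3 m[X15→φ4] = [9, 3]
r3 m[X15→φ7] = [6, 7]
r3 m[X8→φ7] = [1, 1]
r3 m[X9→φ5] = [1, 1]
r3 m[X10→φ6] = [1, 1]
r4 m[φ0→X6] = [21, 56]
r4 m[φ0→X3] = [4, 8]
r4 m[φ1→X2] = [32, 56]
r4 m[φ1→X3] = [2304, 8064]
r4 m[φ2→X2] = [40, 72]
r4 m[φ2→X1] = [8064, 8064]
r4 m[φ3→X7] = [8064, 5040]
r4 m[φ3→X2] = [8, 8]
r4 m[φ4→X2] = [54, 27]
r4 m[φ4→X15] = [6048, 8064]
r4 m[φ5→X1] = [6, 8]
r4 m[φ5→X9] = [27, 72]
r4 m[φ6→X2] = [4, 4]
r4 m[φ6→X10] = [8064, 6048]
r4 m[φ7→X15] = [9, 3]
r4 m[φ7→X8] = [54, 42]
r4 m[X6→φ0] = [1, 1]
r4 m[X7→φ3] = [1, 1]
r4 m[X2→φ1] = [69120, 62208]
r4 m[X2→φ2] = [55296, 48384]
r4 m[X2→φ3] = [276480, 435456]
r4 m[X2→φ4] = [40960, 129024]
r4 m[X2→φ6] = [552960, 870912]
r4 m[X3→φ0] = [2304, 8064]
r4 m[X3→φ1] = [4, 8]
r4 m[X1→φ2] = [6, 8]
r4 m[X1→φ5] = [8064, 8064]
r4 m[X15→φ4] = [9, 3]
r4 m[X15→φ7] = [6048, 8064]
r4 m[X8→φ7] = [1, 1]
r4 m[X9→φ5] = [1, 1]
r4 m[X10→φ6] = [1, 1]
r5 m[φ0→X6] = [24192, 64512]
r5 m[φ0→X3] = [4, 8]
r5 m[φ1→X2] = [32, 56]
r5 m[φ1→X3] = [124416, 435456]
r5 m[φ2→X2] = [40, 72]
r5 m[φ2→X1] = [435456, 435456]
r5 m[φ3→X7] = [3483648, 2211840]
r5 m[φ3→X2] = [8, 8]
r5 m[φ4→X2] = [54, 27]
r5 m[φ4→X15] = [387072, 516096]
r5 m[φ5→X1] = [6, 8]
r5 m[φ5→X9] = [24192, 64512]
r5 m[φ6→X2] = [4, 4]
r5 m[φ6→X10] = [3483648, 2612736]
r5 m[φ7→X15] = [9, 3]
r5 m[φ7→X8] = [54432, 42336]
r5 m[X6→φ0] = [1, 1]
r5 m[X7→φ3] = [1, 1]
r5 m[X2→φ1] = [69120, 62208]
r5 m[X2→φ2] = [55296, 48384]
r5 m[X2→φ3] = [276480, 435456]
r5 m[X2→φ4] = [40960, 129024]
r5 m[X2→φ6] = [552960, 870912]
r5 m[X3→φ0] = [2304, 8064]
r5 m[X3→φ1] = [4, 8]
r5 m[X1→φ2] = [6, 8]
r5 m[X1→φ5] = [8064, 8064]
r5 m[X15→φ4] = [9, 3]
r5 m[X15→φ7] = [6048, 8064]
r5 m[X8→φ7] = [1, 1]
r5 m[X9→φ5] = [1, 1]
r5 m[X10→φ6] = [1, 1]
r6 m[φ0→X6] = [24192, 64512]
r6 m[φ0→X3] = [4, 8]
r6 m[φ1→X2] = [32, 56]
r6 m[φ1→X3] = [124416, 435456]
r6 m[φ2→X2] = [40, 72]
r6 m[φ2→X1] = [435456, 435456]
r6 m[φ3→X7] = [3483648, 2211840]
r6 m[φ3→X2] = [8, 8]
r6 m[φ4→X2] = [54, 27]
r6 m[φ4→X15] = [387072, 516096]
r6 m[φ5→X1] = [6, 8]
r6 m[φ5→X9] = [24192, 64512]
r6 m[φ6→X2] = [4, 4]
r6 m[φ6→X10] = [3483648, 2612736]
r6 m[φ7→X15] = [9, 3]
r6 m[φ7→X8] = [54432, 42336]
r6 m[X6→φ0] = [1, 1]
r6 m[X7→φ3] = [1, 1]
r6 m[X2→φ1] = [69120, 62208]
r6 m[X2→φ2] = [55296, 48384]
r6 m[X2→φ3] = [276480, 435456]
r6 m[X2→φ4] = [40960, 129024]
r6 m[X2→φ6] = [552960, 870912]
r6 m[X3→φ0] = [124416, 435456]
r6 m[X3→φ1] = [4, 8]
r6 m[X1→φ2] = [6, 8]
r6 m[X1→φ5] = [435456, 435456]
r6 m[X15→φ4] = [9, 3]
r6 m[X15→φ7] = [387072, 516096]
r6 m[X8→φ7] = [1, 1]
r6 m[X9→φ5] = [1, 1]
r6 m[X10→φ6] = [1, 1]
r7 m[φ0→X6] = [1306368, 3483648]
r7 m[φ0→X3] = [4, 8]
r7 m[φ1→X2] = [32, 56]
r7 m[φ1→X3] = [124416, 435456]
r7 m[φ2→X2] = [40, 72]
r7 m[φ2→X1] = [435456, 435456]
r7 m[φ3→X7] = [3483648, 2211840]
r7 m[φ3→X2] = [8, 8]
r7 m[φ4→X2] = [54, 27]
r7 m[φ4→X15] = [387072, 516096]
r7 m[φ5→X1] = [6, 8]
r7 m[φ5→X9] = [1306368, 3483648]
r7 m[φ6→X2] = [4, 4]
r7 m[φ6→X10] = [3483648, 2612736]
r7 m[φ7→X15] = [9, 3]
r7 m[φ7→X8] = [3483648, 2709504]
r7 m[X6→φ0] = [1, 1]
r7 m[X7→φ3] = [1, 1]
r7 m[X2→φ1] = [69120, 62208]
r7 m[X2→φ2] = [55296, 48384]
r7 m[X2→φ3] = [276480, 435456]
r7 m[X2→φ4] = [40960, 129024]
r7 m[X2→φ6] = [552960, 870912]
r7 m[X3→φ0] = [124416, 435456]
r7 m[X3→φ1] = [4, 8]
r7 m[X1→φ2] = [6, 8]
r7 m[X1→φ5] = [435456, 435456]
r7 m[X15→φ4] = [9, 3]
r7 m[X15→φ7] = [387072, 516096]
r7 m[X8→φ7] = [1, 1]
r7 m[X9→φ5] = [1, 1]
r7 m[X10→φ6] = [1, 1]
r8 m[φ0→X6] = [1306368, 3483648]
r8 m[φ0→X3] = [4, 8]
r8 m[φ1→X2] = [32, 56]
r8 m[φ1→X3] = [124416, 435456]
r8 m[φ2→X2] = [40, 72]
r8 m[φ2→X1] = [435456, 435456]
r8 m[φ3→X7] = [3483648, 2211840]
r8 m[φ3→X2] = [8, 8]
r8 m[φ4→X2] = [54, 27]
r8 m[φ4→X15] = [387072, 516096]
r8 m[φ5→X1] = [6, 8]
r8 m[φ5→X9] = [1306368, 3483648]
r8 m[φ6→X2] = [4, 4]
r8 m[φ6→X10] = [3483648, 2612736]
r8 m[φ7→X15] = [9, 3]
r8 m[φ7→X8] = [3483648, 2709504]
r8 m[X6→φ0] = [1, 1]
r8 m[X7→φ3] = [1, 1]
r8 m[X2→φ1] = [69120, 62208]
r8 m[X2→φ2] = [55296, 48384]
r8 m[X2→φ3] = [276480, 435456]
r8 m[X2→φ4] = [40960, 129024]
r8 m[X2→φ6] = [552960, 870912]
r8 m[X3→φ0] = [124416, 435456]
r8 m[X3→φ1] = [4, 8]
r8 m[X1→φ2] = [6, 8]
r8 m[X1→φ5] = [435456, 435456]
r8 m[X15→φ4] = [9, 3]
r8 m[X15→φ7] = [387072, 516096]
r8 m[X8→φ7] = [1, 1]
r8 m[X9→φ5] = [1, 1]
r8 m[X10→φ6] = [1, 1]
fixed point reached at round 8
traceback from X6: (X6=1, X7=0, X2=1, X3=1, X1=1, X15=0, X8=0, X9=1, X10=0), score=3483648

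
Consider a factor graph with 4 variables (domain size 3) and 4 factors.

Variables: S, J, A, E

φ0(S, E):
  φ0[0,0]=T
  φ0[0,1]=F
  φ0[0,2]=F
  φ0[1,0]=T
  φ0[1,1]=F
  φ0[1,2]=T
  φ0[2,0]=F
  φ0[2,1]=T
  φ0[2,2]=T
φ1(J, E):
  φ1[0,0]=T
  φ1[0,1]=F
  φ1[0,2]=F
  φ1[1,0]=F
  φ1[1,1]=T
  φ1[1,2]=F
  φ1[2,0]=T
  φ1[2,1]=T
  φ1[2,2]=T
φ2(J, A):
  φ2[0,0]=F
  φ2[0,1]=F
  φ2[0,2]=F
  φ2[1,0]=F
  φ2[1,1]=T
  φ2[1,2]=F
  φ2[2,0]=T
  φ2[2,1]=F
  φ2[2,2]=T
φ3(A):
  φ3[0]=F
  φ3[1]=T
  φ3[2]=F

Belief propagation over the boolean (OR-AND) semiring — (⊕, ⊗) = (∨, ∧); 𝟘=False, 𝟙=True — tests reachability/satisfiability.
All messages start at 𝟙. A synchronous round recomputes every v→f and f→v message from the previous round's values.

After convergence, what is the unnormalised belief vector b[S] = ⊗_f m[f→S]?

b[S] = [F, F, T]

init: all messages = 𝟙 over 3 values
r1 m[φ0→S] = [T, T, T]
r1 m[φ0→E] = [T, T, T]
r1 m[φ1→J] = [T, T, T]
r1 m[φ1→E] = [T, T, T]
r1 m[φ2→J] = [F, T, T]
r1 m[φ2→A] = [T, T, T]
r1 m[φ3→A] = [F, T, F]
r1 m[S→φ0] = [T, T, T]
r1 m[J→φ1] = [T, T, T]
r1 m[J→φ2] = [T, T, T]
r1 m[A→φ2] = [T, T, T]
r1 m[A→φ3] = [T, T, T]
r1 m[E→φ0] = [T, T, T]
r1 m[E→φ1] = [T, T, T]
r2 m[φ0→S] = [T, T, T]
r2 m[φ0→E] = [T, T, T]
r2 m[φ1→J] = [T, T, T]
r2 m[φ1→E] = [T, T, T]
r2 m[φ2→J] = [F, T, T]
r2 m[φ2→A] = [T, T, T]
r2 m[φ3→A] = [F, T, F]
r2 m[S→φ0] = [T, T, T]
r2 m[J→φ1] = [F, T, T]
r2 m[J→φ2] = [T, T, T]
r2 m[A→φ2] = [F, T, F]
r2 m[A→φ3] = [T, T, T]
r2 m[E→φ0] = [T, T, T]
r2 m[E→φ1] = [T, T, T]
r3 m[φ0→S] = [T, T, T]
r3 m[φ0→E] = [T, T, T]
r3 m[φ1→J] = [T, T, T]
r3 m[φ1→E] = [T, T, T]
r3 m[φ2→J] = [F, T, F]
r3 m[φ2→A] = [T, T, T]
r3 m[φ3→A] = [F, T, F]
r3 m[S→φ0] = [T, T, T]
r3 m[J→φ1] = [F, T, T]
r3 m[J→φ2] = [T, T, T]
r3 m[A→φ2] = [F, T, F]
r3 m[A→φ3] = [T, T, T]
r3 m[E→φ0] = [T, T, T]
r3 m[E→φ1] = [T, T, T]
r4 m[φ0→S] = [T, T, T]
r4 m[φ0→E] = [T, T, T]
r4 m[φ1→J] = [T, T, T]
r4 m[φ1→E] = [T, T, T]
r4 m[φ2→J] = [F, T, F]
r4 m[φ2→A] = [T, T, T]
r4 m[φ3→A] = [F, T, F]
r4 m[S→φ0] = [T, T, T]
r4 m[J→φ1] = [F, T, F]
r4 m[J→φ2] = [T, T, T]
r4 m[A→φ2] = [F, T, F]
r4 m[A→φ3] = [T, T, T]
r4 m[E→φ0] = [T, T, T]
r4 m[E→φ1] = [T, T, T]
r5 m[φ0→S] = [T, T, T]
r5 m[φ0→E] = [T, T, T]
r5 m[φ1→J] = [T, T, T]
r5 m[φ1→E] = [F, T, F]
r5 m[φ2→J] = [F, T, F]
r5 m[φ2→A] = [T, T, T]
r5 m[φ3→A] = [F, T, F]
r5 m[S→φ0] = [T, T, T]
r5 m[J→φ1] = [F, T, F]
r5 m[J→φ2] = [T, T, T]
r5 m[A→φ2] = [F, T, F]
r5 m[A→φ3] = [T, T, T]
r5 m[E→φ0] = [T, T, T]
r5 m[E→φ1] = [T, T, T]
r6 m[φ0→S] = [T, T, T]
r6 m[φ0→E] = [T, T, T]
r6 m[φ1→J] = [T, T, T]
r6 m[φ1→E] = [F, T, F]
r6 m[φ2→J] = [F, T, F]
r6 m[φ2→A] = [T, T, T]
r6 m[φ3→A] = [F, T, F]
r6 m[S→φ0] = [T, T, T]
r6 m[J→φ1] = [F, T, F]
r6 m[J→φ2] = [T, T, T]
r6 m[A→φ2] = [F, T, F]
r6 m[A→φ3] = [T, T, T]
r6 m[E→φ0] = [F, T, F]
r6 m[E→φ1] = [T, T, T]
r7 m[φ0→S] = [F, F, T]
r7 m[φ0→E] = [T, T, T]
r7 m[φ1→J] = [T, T, T]
r7 m[φ1→E] = [F, T, F]
r7 m[φ2→J] = [F, T, F]
r7 m[φ2→A] = [T, T, T]
r7 m[φ3→A] = [F, T, F]
r7 m[S→φ0] = [T, T, T]
r7 m[J→φ1] = [F, T, F]
r7 m[J→φ2] = [T, T, T]
r7 m[A→φ2] = [F, T, F]
r7 m[A→φ3] = [T, T, T]
r7 m[E→φ0] = [F, T, F]
r7 m[E→φ1] = [T, T, T]
r8 m[φ0→S] = [F, F, T]
r8 m[φ0→E] = [T, T, T]
r8 m[φ1→J] = [T, T, T]
r8 m[φ1→E] = [F, T, F]
r8 m[φ2→J] = [F, T, F]
r8 m[φ2→A] = [T, T, T]
r8 m[φ3→A] = [F, T, F]
r8 m[S→φ0] = [T, T, T]
r8 m[J→φ1] = [F, T, F]
r8 m[J→φ2] = [T, T, T]
r8 m[A→φ2] = [F, T, F]
r8 m[A→φ3] = [T, T, T]
r8 m[E→φ0] = [F, T, F]
r8 m[E→φ1] = [T, T, T]
fixed point reached at round 8
b[S] = ⊗ incoming = [F, F, T]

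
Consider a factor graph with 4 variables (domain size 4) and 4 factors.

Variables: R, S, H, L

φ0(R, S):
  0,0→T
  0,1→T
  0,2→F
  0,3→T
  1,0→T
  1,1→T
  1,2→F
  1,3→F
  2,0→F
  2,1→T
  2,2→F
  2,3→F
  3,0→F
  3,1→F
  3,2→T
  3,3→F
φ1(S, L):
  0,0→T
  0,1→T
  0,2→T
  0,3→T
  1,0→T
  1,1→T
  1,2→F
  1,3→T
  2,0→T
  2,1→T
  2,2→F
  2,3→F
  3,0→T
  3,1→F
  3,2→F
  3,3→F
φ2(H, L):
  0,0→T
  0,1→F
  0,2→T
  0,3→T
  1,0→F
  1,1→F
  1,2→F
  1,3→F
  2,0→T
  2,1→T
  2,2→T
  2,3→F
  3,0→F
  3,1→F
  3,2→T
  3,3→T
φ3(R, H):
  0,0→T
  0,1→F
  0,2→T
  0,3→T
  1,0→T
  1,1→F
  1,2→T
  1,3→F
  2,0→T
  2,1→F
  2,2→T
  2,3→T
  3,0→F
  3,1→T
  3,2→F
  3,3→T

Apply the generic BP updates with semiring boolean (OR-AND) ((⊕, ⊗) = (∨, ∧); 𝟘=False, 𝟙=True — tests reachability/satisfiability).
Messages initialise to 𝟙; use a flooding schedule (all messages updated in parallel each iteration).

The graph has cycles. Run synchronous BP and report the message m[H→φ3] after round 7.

message @ round 7 = [T, F, T, T]

init: all messages = 𝟙 over 4 values
r1 m[φ0→R] = [T, T, T, T]
r1 m[φ0→S] = [T, T, T, T]
r1 m[φ1→S] = [T, T, T, T]
r1 m[φ1→L] = [T, T, T, T]
r1 m[φ2→H] = [T, F, T, T]
r1 m[φ2→L] = [T, T, T, T]
r1 m[φ3→R] = [T, T, T, T]
r1 m[φ3→H] = [T, T, T, T]
r1 m[R→φ0] = [T, T, T, T]
r1 m[R→φ3] = [T, T, T, T]
r1 m[S→φ0] = [T, T, T, T]
r1 m[S→φ1] = [T, T, T, T]
r1 m[H→φ2] = [T, T, T, T]
r1 m[H→φ3] = [T, T, T, T]
r1 m[L→φ1] = [T, T, T, T]
r1 m[L→φ2] = [T, T, T, T]
r2 m[φ0→R] = [T, T, T, T]
r2 m[φ0→S] = [T, T, T, T]
r2 m[φ1→S] = [T, T, T, T]
r2 m[φ1→L] = [T, T, T, T]
r2 m[φ2→H] = [T, F, T, T]
r2 m[φ2→L] = [T, T, T, T]
r2 m[φ3→R] = [T, T, T, T]
r2 m[φ3→H] = [T, T, T, T]
r2 m[R→φ0] = [T, T, T, T]
r2 m[R→φ3] = [T, T, T, T]
r2 m[S→φ0] = [T, T, T, T]
r2 m[S→φ1] = [T, T, T, T]
r2 m[H→φ2] = [T, T, T, T]
r2 m[H→φ3] = [T, F, T, T]
r2 m[L→φ1] = [T, T, T, T]
r2 m[L→φ2] = [T, T, T, T]
r3 m[φ0→R] = [T, T, T, T]
r3 m[φ0→S] = [T, T, T, T]
r3 m[φ1→S] = [T, T, T, T]
r3 m[φ1→L] = [T, T, T, T]
r3 m[φ2→H] = [T, F, T, T]
r3 m[φ2→L] = [T, T, T, T]
r3 m[φ3→R] = [T, T, T, T]
r3 m[φ3→H] = [T, T, T, T]
r3 m[R→φ0] = [T, T, T, T]
r3 m[R→φ3] = [T, T, T, T]
r3 m[S→φ0] = [T, T, T, T]
r3 m[S→φ1] = [T, T, T, T]
r3 m[H→φ2] = [T, T, T, T]
r3 m[H→φ3] = [T, F, T, T]
r3 m[L→φ1] = [T, T, T, T]
r3 m[L→φ2] = [T, T, T, T]
r4 m[φ0→R] = [T, T, T, T]
r4 m[φ0→S] = [T, T, T, T]
r4 m[φ1→S] = [T, T, T, T]
r4 m[φ1→L] = [T, T, T, T]
r4 m[φ2→H] = [T, F, T, T]
r4 m[φ2→L] = [T, T, T, T]
r4 m[φ3→R] = [T, T, T, T]
r4 m[φ3→H] = [T, T, T, T]
r4 m[R→φ0] = [T, T, T, T]
r4 m[R→φ3] = [T, T, T, T]
r4 m[S→φ0] = [T, T, T, T]
r4 m[S→φ1] = [T, T, T, T]
r4 m[H→φ2] = [T, T, T, T]
r4 m[H→φ3] = [T, F, T, T]
r4 m[L→φ1] = [T, T, T, T]
r4 m[L→φ2] = [T, T, T, T]
r5 m[φ0→R] = [T, T, T, T]
r5 m[φ0→S] = [T, T, T, T]
r5 m[φ1→S] = [T, T, T, T]
r5 m[φ1→L] = [T, T, T, T]
r5 m[φ2→H] = [T, F, T, T]
r5 m[φ2→L] = [T, T, T, T]
r5 m[φ3→R] = [T, T, T, T]
r5 m[φ3→H] = [T, T, T, T]
r5 m[R→φ0] = [T, T, T, T]
r5 m[R→φ3] = [T, T, T, T]
r5 m[S→φ0] = [T, T, T, T]
r5 m[S→φ1] = [T, T, T, T]
r5 m[H→φ2] = [T, T, T, T]
r5 m[H→φ3] = [T, F, T, T]
r5 m[L→φ1] = [T, T, T, T]
r5 m[L→φ2] = [T, T, T, T]
r6 m[φ0→R] = [T, T, T, T]
r6 m[φ0→S] = [T, T, T, T]
r6 m[φ1→S] = [T, T, T, T]
r6 m[φ1→L] = [T, T, T, T]
r6 m[φ2→H] = [T, F, T, T]
r6 m[φ2→L] = [T, T, T, T]
r6 m[φ3→R] = [T, T, T, T]
r6 m[φ3→H] = [T, T, T, T]
r6 m[R→φ0] = [T, T, T, T]
r6 m[R→φ3] = [T, T, T, T]
r6 m[S→φ0] = [T, T, T, T]
r6 m[S→φ1] = [T, T, T, T]
r6 m[H→φ2] = [T, T, T, T]
r6 m[H→φ3] = [T, F, T, T]
r6 m[L→φ1] = [T, T, T, T]
r6 m[L→φ2] = [T, T, T, T]
r7 m[φ0→R] = [T, T, T, T]
r7 m[φ0→S] = [T, T, T, T]
r7 m[φ1→S] = [T, T, T, T]
r7 m[φ1→L] = [T, T, T, T]
r7 m[φ2→H] = [T, F, T, T]
r7 m[φ2→L] = [T, T, T, T]
r7 m[φ3→R] = [T, T, T, T]
r7 m[φ3→H] = [T, T, T, T]
r7 m[R→φ0] = [T, T, T, T]
r7 m[R→φ3] = [T, T, T, T]
r7 m[S→φ0] = [T, T, T, T]
r7 m[S→φ1] = [T, T, T, T]
r7 m[H→φ2] = [T, T, T, T]
r7 m[H→φ3] = [T, F, T, T]
r7 m[L→φ1] = [T, T, T, T]
r7 m[L→φ2] = [T, T, T, T]
fixed point reached at round 3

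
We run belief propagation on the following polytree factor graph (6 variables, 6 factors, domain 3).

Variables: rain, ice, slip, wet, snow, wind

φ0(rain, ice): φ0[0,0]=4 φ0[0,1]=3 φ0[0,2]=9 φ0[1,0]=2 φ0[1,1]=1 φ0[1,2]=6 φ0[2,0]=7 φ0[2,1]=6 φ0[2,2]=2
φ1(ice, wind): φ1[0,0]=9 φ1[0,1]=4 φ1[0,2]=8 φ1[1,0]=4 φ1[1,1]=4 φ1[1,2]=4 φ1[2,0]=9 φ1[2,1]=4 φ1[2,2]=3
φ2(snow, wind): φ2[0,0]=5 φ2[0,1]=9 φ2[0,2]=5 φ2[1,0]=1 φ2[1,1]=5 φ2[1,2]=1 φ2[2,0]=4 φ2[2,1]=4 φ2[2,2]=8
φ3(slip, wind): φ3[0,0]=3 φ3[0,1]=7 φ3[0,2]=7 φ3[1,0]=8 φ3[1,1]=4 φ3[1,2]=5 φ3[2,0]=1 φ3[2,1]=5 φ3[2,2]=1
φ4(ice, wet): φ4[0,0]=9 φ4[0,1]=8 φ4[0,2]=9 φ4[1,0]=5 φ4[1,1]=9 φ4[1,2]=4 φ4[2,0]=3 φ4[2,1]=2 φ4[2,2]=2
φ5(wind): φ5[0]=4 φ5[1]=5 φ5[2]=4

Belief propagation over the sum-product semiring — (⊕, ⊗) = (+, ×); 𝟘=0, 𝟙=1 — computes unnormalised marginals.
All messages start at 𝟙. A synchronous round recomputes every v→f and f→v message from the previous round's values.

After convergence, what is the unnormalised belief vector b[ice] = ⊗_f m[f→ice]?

b[ice] = [5375552, 1906560, 1459416]

init: all messages = 𝟙 over 3 values
r1 m[φ0→rain] = [16, 9, 15]
r1 m[φ0→ice] = [13, 10, 17]
r1 m[φ1→ice] = [21, 12, 16]
r1 m[φ1→wind] = [22, 12, 15]
r1 m[φ2→snow] = [19, 7, 16]
r1 m[φ2→wind] = [10, 18, 14]
r1 m[φ3→slip] = [17, 17, 7]
r1 m[φ3→wind] = [12, 16, 13]
r1 m[φ4→ice] = [26, 18, 7]
r1 m[φ4→wet] = [17, 19, 15]
r1 m[φ5→wind] = [4, 5, 4]
r1 m[rain→φ0] = [1, 1, 1]
r1 m[ice→φ0] = [1, 1, 1]
r1 m[ice→φ1] = [1, 1, 1]
r1 m[ice→φ4] = [1, 1, 1]
r1 m[slip→φ3] = [1, 1, 1]
r1 m[wet→φ4] = [1, 1, 1]
r1 m[snow→φ2] = [1, 1, 1]
r1 m[wind→φ1] = [1, 1, 1]
r1 m[wind→φ2] = [1, 1, 1]
r1 m[wind→φ3] = [1, 1, 1]
r1 m[wind→φ5] = [1, 1, 1]
r2 m[φ0→rain] = [16, 9, 15]
r2 m[φ0→ice] = [13, 10, 17]
r2 m[φ1→ice] = [21, 12, 16]
r2 m[φ1→wind] = [22, 12, 15]
r2 m[φ2→snow] = [19, 7, 16]
r2 m[φ2→wind] = [10, 18, 14]
r2 m[φ3→slip] = [17, 17, 7]
r2 m[φ3→wind] = [12, 16, 13]
r2 m[φ4→ice] = [26, 18, 7]
r2 m[φ4→wet] = [17, 19, 15]
r2 m[φ5→wind] = [4, 5, 4]
r2 m[rain→φ0] = [1, 1, 1]
r2 m[ice→φ0] = [546, 216, 112]
r2 m[ice→φ1] = [338, 180, 119]
r2 m[ice→φ4] = [273, 120, 272]
r2 m[slip→φ3] = [1, 1, 1]
r2 m[wet→φ4] = [1, 1, 1]
r2 m[snow→φ2] = [1, 1, 1]
r2 m[wind→φ1] = [480, 1440, 728]
r2 m[wind→φ2] = [1056, 960, 780]
r2 m[wind→φ3] = [880, 1080, 840]
r2 m[wind→φ5] = [2640, 3456, 2730]
r3 m[φ0→rain] = [3840, 1980, 5342]
r3 m[φ0→ice] = [13, 10, 17]
r3 m[φ1→ice] = [15904, 10592, 12264]
r3 m[φ1→wind] = [4833, 2548, 3781]
r3 m[φ2→snow] = [17820, 6636, 14304]
r3 m[φ2→wind] = [10, 18, 14]
r3 m[φ3→slip] = [16080, 15560, 7120]
r3 m[φ3→wind] = [12, 16, 13]
r3 m[φ4→ice] = [26, 18, 7]
r3 m[φ4→wet] = [3873, 3808, 3481]
r3 m[φ5→wind] = [4, 5, 4]
r3 m[rain→φ0] = [1, 1, 1]
r3 m[ice→φ0] = [546, 216, 112]
r3 m[ice→φ1] = [338, 180, 119]
r3 m[ice→φ4] = [273, 120, 272]
r3 m[slip→φ3] = [1, 1, 1]
r3 m[wet→φ4] = [1, 1, 1]
r3 m[snow→φ2] = [1, 1, 1]
r3 m[wind→φ1] = [480, 1440, 728]
r3 m[wind→φ2] = [1056, 960, 780]
r3 m[wind→φ3] = [880, 1080, 840]
r3 m[wind→φ5] = [2640, 3456, 2730]
r4 m[φ0→rain] = [3840, 1980, 5342]
r4 m[φ0→ice] = [13, 10, 17]
r4 m[φ1→ice] = [15904, 10592, 12264]
r4 m[φ1→wind] = [4833, 2548, 3781]
r4 m[φ2→snow] = [17820, 6636, 14304]
r4 m[φ2→wind] = [10, 18, 14]
r4 m[φ3→slip] = [16080, 15560, 7120]
r4 m[φ3→wind] = [12, 16, 13]
r4 m[φ4→ice] = [26, 18, 7]
r4 m[φ4→wet] = [3873, 3808, 3481]
r4 m[φ5→wind] = [4, 5, 4]
r4 m[rain→φ0] = [1, 1, 1]
r4 m[ice→φ0] = [413504, 190656, 85848]
r4 m[ice→φ1] = [338, 180, 119]
r4 m[ice→φ4] = [206752, 105920, 208488]
r4 m[slip→φ3] = [1, 1, 1]
r4 m[wet→φ4] = [1, 1, 1]
r4 m[snow→φ2] = [1, 1, 1]
r4 m[wind→φ1] = [480, 1440, 728]
r4 m[wind→φ2] = [231984, 203840, 196612]
r4 m[wind→φ3] = [193320, 229320, 211736]
r4 m[wind→φ5] = [579960, 733824, 688142]
r5 m[φ0→rain] = [2998616, 1532752, 4210160]
r5 m[φ0→ice] = [13, 10, 17]
r5 m[φ1→ice] = [15904, 10592, 12264]
r5 m[φ1→wind] = [4833, 2548, 3781]
r5 m[φ2→snow] = [3977540, 1447796, 3316192]
r5 m[φ2→wind] = [10, 18, 14]
r5 m[φ3→slip] = [3667352, 3522520, 1551656]
r5 m[φ3→wind] = [12, 16, 13]
r5 m[φ4→ice] = [26, 18, 7]
r5 m[φ4→wet] = [3015832, 3024272, 2701424]
r5 m[φ5→wind] = [4, 5, 4]
r5 m[rain→φ0] = [1, 1, 1]
r5 m[ice→φ0] = [413504, 190656, 85848]
r5 m[ice→φ1] = [338, 180, 119]
r5 m[ice→φ4] = [206752, 105920, 208488]
r5 m[slip→φ3] = [1, 1, 1]
r5 m[wet→φ4] = [1, 1, 1]
r5 m[snow→φ2] = [1, 1, 1]
r5 m[wind→φ1] = [480, 1440, 728]
r5 m[wind→φ2] = [231984, 203840, 196612]
r5 m[wind→φ3] = [193320, 229320, 211736]
r5 m[wind→φ5] = [579960, 733824, 688142]
r6 m[φ0→rain] = [2998616, 1532752, 4210160]
r6 m[φ0→ice] = [13, 10, 17]
r6 m[φ1→ice] = [15904, 10592, 12264]
r6 m[φ1→wind] = [4833, 2548, 3781]
r6 m[φ2→snow] = [3977540, 1447796, 3316192]
r6 m[φ2→wind] = [10, 18, 14]
r6 m[φ3→slip] = [3667352, 3522520, 1551656]
r6 m[φ3→wind] = [12, 16, 13]
r6 m[φ4→ice] = [26, 18, 7]
r6 m[φ4→wet] = [3015832, 3024272, 2701424]
r6 m[φ5→wind] = [4, 5, 4]
r6 m[rain→φ0] = [1, 1, 1]
r6 m[ice→φ0] = [413504, 190656, 85848]
r6 m[ice→φ1] = [338, 180, 119]
r6 m[ice→φ4] = [206752, 105920, 208488]
r6 m[slip→φ3] = [1, 1, 1]
r6 m[wet→φ4] = [1, 1, 1]
r6 m[snow→φ2] = [1, 1, 1]
r6 m[wind→φ1] = [480, 1440, 728]
r6 m[wind→φ2] = [231984, 203840, 196612]
r6 m[wind→φ3] = [193320, 229320, 211736]
r6 m[wind→φ5] = [579960, 733824, 688142]
fixed point reached at round 6
b[ice] = ⊗ incoming = [5375552, 1906560, 1459416]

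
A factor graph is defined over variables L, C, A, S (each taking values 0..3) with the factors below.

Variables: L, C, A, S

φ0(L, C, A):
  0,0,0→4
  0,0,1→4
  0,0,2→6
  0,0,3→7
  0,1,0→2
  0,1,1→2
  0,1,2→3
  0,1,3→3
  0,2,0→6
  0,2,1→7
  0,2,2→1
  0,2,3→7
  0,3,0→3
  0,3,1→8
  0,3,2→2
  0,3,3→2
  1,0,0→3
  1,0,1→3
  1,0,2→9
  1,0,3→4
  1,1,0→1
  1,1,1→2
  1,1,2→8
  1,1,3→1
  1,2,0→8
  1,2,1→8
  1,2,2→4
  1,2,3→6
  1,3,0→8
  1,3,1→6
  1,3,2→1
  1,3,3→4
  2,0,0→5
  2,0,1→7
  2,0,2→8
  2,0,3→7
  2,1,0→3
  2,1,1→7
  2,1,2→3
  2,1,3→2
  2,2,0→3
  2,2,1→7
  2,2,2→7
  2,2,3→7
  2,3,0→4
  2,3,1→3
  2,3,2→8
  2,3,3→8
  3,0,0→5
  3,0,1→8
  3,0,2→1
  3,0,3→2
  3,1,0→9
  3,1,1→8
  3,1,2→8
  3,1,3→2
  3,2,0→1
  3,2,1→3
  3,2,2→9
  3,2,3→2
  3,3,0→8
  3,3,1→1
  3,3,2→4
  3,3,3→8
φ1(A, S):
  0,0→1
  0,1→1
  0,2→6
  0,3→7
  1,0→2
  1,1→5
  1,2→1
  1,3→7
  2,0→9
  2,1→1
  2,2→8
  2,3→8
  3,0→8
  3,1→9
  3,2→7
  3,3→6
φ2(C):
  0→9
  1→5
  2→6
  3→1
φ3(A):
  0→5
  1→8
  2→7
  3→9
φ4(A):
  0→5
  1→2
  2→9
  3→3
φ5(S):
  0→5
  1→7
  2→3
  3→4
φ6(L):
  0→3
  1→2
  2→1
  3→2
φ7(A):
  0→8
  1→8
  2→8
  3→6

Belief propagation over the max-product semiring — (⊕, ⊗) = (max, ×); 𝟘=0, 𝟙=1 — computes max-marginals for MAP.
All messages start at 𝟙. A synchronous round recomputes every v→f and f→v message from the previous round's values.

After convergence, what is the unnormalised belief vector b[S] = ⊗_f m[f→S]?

init: all messages = 𝟙 over 4 values
r1 m[φ0→L] = [8, 9, 8, 9]
r1 m[φ0→C] = [9, 9, 9, 8]
r1 m[φ0→A] = [9, 8, 9, 8]
r1 m[φ1→A] = [7, 7, 9, 9]
r1 m[φ1→S] = [9, 9, 8, 8]
r1 m[φ2→C] = [9, 5, 6, 1]
r1 m[φ3→A] = [5, 8, 7, 9]
r1 m[φ4→A] = [5, 2, 9, 3]
r1 m[φ5→S] = [5, 7, 3, 4]
r1 m[φ6→L] = [3, 2, 1, 2]
r1 m[φ7→A] = [8, 8, 8, 6]
r1 m[L→φ0] = [1, 1, 1, 1]
r1 m[L→φ6] = [1, 1, 1, 1]
r1 m[C→φ0] = [1, 1, 1, 1]
r1 m[C→φ2] = [1, 1, 1, 1]
r1 m[A→φ0] = [1, 1, 1, 1]
r1 m[A→φ1] = [1, 1, 1, 1]
r1 m[A→φ3] = [1, 1, 1, 1]
r1 m[A→φ4] = [1, 1, 1, 1]
r1 m[A→φ7] = [1, 1, 1, 1]
r1 m[S→φ1] = [1, 1, 1, 1]
r1 m[S→φ5] = [1, 1, 1, 1]
r2 m[φ0→L] = [8, 9, 8, 9]
r2 m[φ0→C] = [9, 9, 9, 8]
r2 m[φ0→A] = [9, 8, 9, 8]
r2 m[φ1→A] = [7, 7, 9, 9]
r2 m[φ1→S] = [9, 9, 8, 8]
r2 m[φ2→C] = [9, 5, 6, 1]
r2 m[φ3→A] = [5, 8, 7, 9]
r2 m[φ4→A] = [5, 2, 9, 3]
r2 m[φ5→S] = [5, 7, 3, 4]
r2 m[φ6→L] = [3, 2, 1, 2]
r2 m[φ7→A] = [8, 8, 8, 6]
r2 m[L→φ0] = [3, 2, 1, 2]
r2 m[L→φ6] = [8, 9, 8, 9]
r2 m[C→φ0] = [9, 5, 6, 1]
r2 m[C→φ2] = [9, 9, 9, 8]
r2 m[A→φ0] = [1400, 896, 4536, 1458]
r2 m[A→φ1] = [1800, 1024, 4536, 1296]
r2 m[A→φ3] = [2520, 896, 5832, 1296]
r2 m[A→φ4] = [2520, 3584, 4536, 3888]
r2 m[A→φ7] = [1575, 896, 5103, 1944]
r2 m[S→φ1] = [5, 7, 3, 4]
r2 m[S→φ5] = [9, 9, 8, 8]
r3 m[φ0→L] = [244944, 367416, 326592, 244944]
r3 m[φ0→C] = [81648, 72576, 81648, 36288]
r3 m[φ0→A] = [108, 144, 162, 189]
r3 m[φ1→A] = [28, 35, 45, 63]
r3 m[φ1→S] = [40824, 11664, 36288, 36288]
r3 m[φ2→C] = [9, 5, 6, 1]
r3 m[φ3→A] = [5, 8, 7, 9]
r3 m[φ4→A] = [5, 2, 9, 3]
r3 m[φ5→S] = [5, 7, 3, 4]
r3 m[φ6→L] = [3, 2, 1, 2]
r3 m[φ7→A] = [8, 8, 8, 6]
r3 m[L→φ0] = [3, 2, 1, 2]
r3 m[L→φ6] = [8, 9, 8, 9]
r3 m[C→φ0] = [9, 5, 6, 1]
r3 m[C→φ2] = [9, 9, 9, 8]
r3 m[A→φ0] = [1400, 896, 4536, 1458]
r3 m[A→φ1] = [1800, 1024, 4536, 1296]
r3 m[A→φ3] = [2520, 896, 5832, 1296]
r3 m[A→φ4] = [2520, 3584, 4536, 3888]
r3 m[A→φ7] = [1575, 896, 5103, 1944]
r3 m[S→φ1] = [5, 7, 3, 4]
r3 m[S→φ5] = [9, 9, 8, 8]
r4 m[φ0→L] = [244944, 367416, 326592, 244944]
r4 m[φ0→C] = [81648, 72576, 81648, 36288]
r4 m[φ0→A] = [108, 144, 162, 189]
r4 m[φ1→A] = [28, 35, 45, 63]
r4 m[φ1→S] = [40824, 11664, 36288, 36288]
r4 m[φ2→C] = [9, 5, 6, 1]
r4 m[φ3→A] = [5, 8, 7, 9]
r4 m[φ4→A] = [5, 2, 9, 3]
r4 m[φ5→S] = [5, 7, 3, 4]
r4 m[φ6→L] = [3, 2, 1, 2]
r4 m[φ7→A] = [8, 8, 8, 6]
r4 m[L→φ0] = [3, 2, 1, 2]
r4 m[L→φ6] = [244944, 367416, 326592, 244944]
r4 m[C→φ0] = [9, 5, 6, 1]
r4 m[C→φ2] = [81648, 72576, 81648, 36288]
r4 m[A→φ0] = [5600, 4480, 22680, 10206]
r4 m[A→φ1] = [21600, 18432, 81648, 30618]
r4 m[A→φ3] = [120960, 80640, 524880, 214326]
r4 m[A→φ4] = [120960, 322560, 408240, 642978]
r4 m[A→φ7] = [75600, 80640, 459270, 321489]
r4 m[S→φ1] = [5, 7, 3, 4]
r4 m[S→φ5] = [40824, 11664, 36288, 36288]
r5 m[φ0→L] = [1224720, 1837080, 1632960, 1224720]
r5 m[φ0→C] = [408240, 362880, 408240, 181440]
r5 m[φ0→A] = [108, 144, 162, 189]
r5 m[φ1→A] = [28, 35, 45, 63]
r5 m[φ1→S] = [734832, 275562, 653184, 653184]
r5 m[φ2→C] = [9, 5, 6, 1]
r5 m[φ3→A] = [5, 8, 7, 9]
r5 m[φ4→A] = [5, 2, 9, 3]
r5 m[φ5→S] = [5, 7, 3, 4]
r5 m[φ6→L] = [3, 2, 1, 2]
r5 m[φ7→A] = [8, 8, 8, 6]
r5 m[L→φ0] = [3, 2, 1, 2]
r5 m[L→φ6] = [244944, 367416, 326592, 244944]
r5 m[C→φ0] = [9, 5, 6, 1]
r5 m[C→φ2] = [81648, 72576, 81648, 36288]
r5 m[A→φ0] = [5600, 4480, 22680, 10206]
r5 m[A→φ1] = [21600, 18432, 81648, 30618]
r5 m[A→φ3] = [120960, 80640, 524880, 214326]
r5 m[A→φ4] = [120960, 322560, 408240, 642978]
r5 m[A→φ7] = [75600, 80640, 459270, 321489]
r5 m[S→φ1] = [5, 7, 3, 4]
r5 m[S→φ5] = [40824, 11664, 36288, 36288]
r6 m[φ0→L] = [1224720, 1837080, 1632960, 1224720]
r6 m[φ0→C] = [408240, 362880, 408240, 181440]
r6 m[φ0→A] = [108, 144, 162, 189]
r6 m[φ1→A] = [28, 35, 45, 63]
r6 m[φ1→S] = [734832, 275562, 653184, 653184]
r6 m[φ2→C] = [9, 5, 6, 1]
r6 m[φ3→A] = [5, 8, 7, 9]
r6 m[φ4→A] = [5, 2, 9, 3]
r6 m[φ5→S] = [5, 7, 3, 4]
r6 m[φ6→L] = [3, 2, 1, 2]
r6 m[φ7→A] = [8, 8, 8, 6]
r6 m[L→φ0] = [3, 2, 1, 2]
r6 m[L→φ6] = [1224720, 1837080, 1632960, 1224720]
r6 m[C→φ0] = [9, 5, 6, 1]
r6 m[C→φ2] = [408240, 362880, 408240, 181440]
r6 m[A→φ0] = [5600, 4480, 22680, 10206]
r6 m[A→φ1] = [21600, 18432, 81648, 30618]
r6 m[A→φ3] = [120960, 80640, 524880, 214326]
r6 m[A→φ4] = [120960, 322560, 408240, 642978]
r6 m[A→φ7] = [75600, 80640, 459270, 321489]
r6 m[S→φ1] = [5, 7, 3, 4]
r6 m[S→φ5] = [734832, 275562, 653184, 653184]
r7 m[φ0→L] = [1224720, 1837080, 1632960, 1224720]
r7 m[φ0→C] = [408240, 362880, 408240, 181440]
r7 m[φ0→A] = [108, 144, 162, 189]
r7 m[φ1→A] = [28, 35, 45, 63]
r7 m[φ1→S] = [734832, 275562, 653184, 653184]
r7 m[φ2→C] = [9, 5, 6, 1]
r7 m[φ3→A] = [5, 8, 7, 9]
r7 m[φ4→A] = [5, 2, 9, 3]
r7 m[φ5→S] = [5, 7, 3, 4]
r7 m[φ6→L] = [3, 2, 1, 2]
r7 m[φ7→A] = [8, 8, 8, 6]
r7 m[L→φ0] = [3, 2, 1, 2]
r7 m[L→φ6] = [1224720, 1837080, 1632960, 1224720]
r7 m[C→φ0] = [9, 5, 6, 1]
r7 m[C→φ2] = [408240, 362880, 408240, 181440]
r7 m[A→φ0] = [5600, 4480, 22680, 10206]
r7 m[A→φ1] = [21600, 18432, 81648, 30618]
r7 m[A→φ3] = [120960, 80640, 524880, 214326]
r7 m[A→φ4] = [120960, 322560, 408240, 642978]
r7 m[A→φ7] = [75600, 80640, 459270, 321489]
r7 m[S→φ1] = [5, 7, 3, 4]
r7 m[S→φ5] = [734832, 275562, 653184, 653184]
fixed point reached at round 7
b[S] = ⊗ incoming = [3674160, 1928934, 1959552, 2612736]

b[S] = [3674160, 1928934, 1959552, 2612736]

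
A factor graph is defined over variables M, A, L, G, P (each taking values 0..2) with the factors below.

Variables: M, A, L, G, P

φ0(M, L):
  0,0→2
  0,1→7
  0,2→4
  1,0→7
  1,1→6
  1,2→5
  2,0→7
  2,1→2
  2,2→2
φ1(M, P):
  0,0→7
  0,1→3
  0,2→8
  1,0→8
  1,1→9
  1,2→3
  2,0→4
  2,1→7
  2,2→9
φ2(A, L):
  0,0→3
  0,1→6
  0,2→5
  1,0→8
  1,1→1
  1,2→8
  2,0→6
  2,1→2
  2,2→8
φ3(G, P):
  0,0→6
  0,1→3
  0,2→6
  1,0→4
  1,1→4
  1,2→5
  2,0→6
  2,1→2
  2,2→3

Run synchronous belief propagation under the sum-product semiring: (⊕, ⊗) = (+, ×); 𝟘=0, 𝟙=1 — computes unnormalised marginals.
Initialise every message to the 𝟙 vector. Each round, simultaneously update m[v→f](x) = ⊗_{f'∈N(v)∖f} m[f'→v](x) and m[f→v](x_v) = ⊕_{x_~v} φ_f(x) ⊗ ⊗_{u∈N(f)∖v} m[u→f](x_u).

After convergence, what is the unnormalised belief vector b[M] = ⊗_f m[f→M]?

init: all messages = 𝟙 over 3 values
r1 m[φ0→M] = [13, 18, 11]
r1 m[φ0→L] = [16, 15, 11]
r1 m[φ1→M] = [18, 20, 20]
r1 m[φ1→P] = [19, 19, 20]
r1 m[φ2→A] = [14, 17, 16]
r1 m[φ2→L] = [17, 9, 21]
r1 m[φ3→G] = [15, 13, 11]
r1 m[φ3→P] = [16, 9, 14]
r1 m[M→φ0] = [1, 1, 1]
r1 m[M→φ1] = [1, 1, 1]
r1 m[A→φ2] = [1, 1, 1]
r1 m[L→φ0] = [1, 1, 1]
r1 m[L→φ2] = [1, 1, 1]
r1 m[G→φ3] = [1, 1, 1]
r1 m[P→φ1] = [1, 1, 1]
r1 m[P→φ3] = [1, 1, 1]
r2 m[φ0→M] = [13, 18, 11]
r2 m[φ0→L] = [16, 15, 11]
r2 m[φ1→M] = [18, 20, 20]
r2 m[φ1→P] = [19, 19, 20]
r2 m[φ2→A] = [14, 17, 16]
r2 m[φ2→L] = [17, 9, 21]
r2 m[φ3→G] = [15, 13, 11]
r2 m[φ3→P] = [16, 9, 14]
r2 m[M→φ0] = [18, 20, 20]
r2 m[M→φ1] = [13, 18, 11]
r2 m[A→φ2] = [1, 1, 1]
r2 m[L→φ0] = [17, 9, 21]
r2 m[L→φ2] = [16, 15, 11]
r2 m[G→φ3] = [1, 1, 1]
r2 m[P→φ1] = [16, 9, 14]
r2 m[P→φ3] = [19, 19, 20]
r3 m[φ0→M] = [181, 278, 179]
r3 m[φ0→L] = [316, 286, 212]
r3 m[φ1→M] = [251, 251, 253]
r3 m[φ1→P] = [279, 278, 257]
r3 m[φ2→A] = [193, 231, 214]
r3 m[φ2→L] = [17, 9, 21]
r3 m[φ3→G] = [291, 252, 212]
r3 m[φ3→P] = [16, 9, 14]
r3 m[M→φ0] = [18, 20, 20]
r3 m[M→φ1] = [13, 18, 11]
r3 m[A→φ2] = [1, 1, 1]
r3 m[L→φ0] = [17, 9, 21]
r3 m[L→φ2] = [16, 15, 11]
r3 m[G→φ3] = [1, 1, 1]
r3 m[P→φ1] = [16, 9, 14]
r3 m[P→φ3] = [19, 19, 20]
r4 m[φ0→M] = [181, 278, 179]
r4 m[φ0→L] = [316, 286, 212]
r4 m[φ1→M] = [251, 251, 253]
r4 m[φ1→P] = [279, 278, 257]
r4 m[φ2→A] = [193, 231, 214]
r4 m[φ2→L] = [17, 9, 21]
r4 m[φ3→G] = [291, 252, 212]
r4 m[φ3→P] = [16, 9, 14]
r4 m[M→φ0] = [251, 251, 253]
r4 m[M→φ1] = [181, 278, 179]
r4 m[A→φ2] = [1, 1, 1]
r4 m[L→φ0] = [17, 9, 21]
r4 m[L→φ2] = [316, 286, 212]
r4 m[G→φ3] = [1, 1, 1]
r4 m[P→φ1] = [16, 9, 14]
r4 m[P→φ3] = [279, 278, 257]
r5 m[φ0→M] = [181, 278, 179]
r5 m[φ0→L] = [4030, 3769, 2765]
r5 m[φ1→M] = [251, 251, 253]
r5 m[φ1→P] = [4207, 4298, 3893]
r5 m[φ2→A] = [3724, 4510, 4164]
r5 m[φ2→L] = [17, 9, 21]
r5 m[φ3→G] = [4050, 3513, 3001]
r5 m[φ3→P] = [16, 9, 14]
r5 m[M→φ0] = [251, 251, 253]
r5 m[M→φ1] = [181, 278, 179]
r5 m[A→φ2] = [1, 1, 1]
r5 m[L→φ0] = [17, 9, 21]
r5 m[L→φ2] = [316, 286, 212]
r5 m[G→φ3] = [1, 1, 1]
r5 m[P→φ1] = [16, 9, 14]
r5 m[P→φ3] = [279, 278, 257]
r6 m[φ0→M] = [181, 278, 179]
r6 m[φ0→L] = [4030, 3769, 2765]
r6 m[φ1→M] = [251, 251, 253]
r6 m[φ1→P] = [4207, 4298, 3893]
r6 m[φ2→A] = [3724, 4510, 4164]
r6 m[φ2→L] = [17, 9, 21]
r6 m[φ3→G] = [4050, 3513, 3001]
r6 m[φ3→P] = [16, 9, 14]
r6 m[M→φ0] = [251, 251, 253]
r6 m[M→φ1] = [181, 278, 179]
r6 m[A→φ2] = [1, 1, 1]
r6 m[L→φ0] = [17, 9, 21]
r6 m[L→φ2] = [4030, 3769, 2765]
r6 m[G→φ3] = [1, 1, 1]
r6 m[P→φ1] = [16, 9, 14]
r6 m[P→φ3] = [4207, 4298, 3893]
r7 m[φ0→M] = [181, 278, 179]
r7 m[φ0→L] = [4030, 3769, 2765]
r7 m[φ1→M] = [251, 251, 253]
r7 m[φ1→P] = [4207, 4298, 3893]
r7 m[φ2→A] = [48529, 58129, 53838]
r7 m[φ2→L] = [17, 9, 21]
r7 m[φ3→G] = [61494, 53485, 45517]
r7 m[φ3→P] = [16, 9, 14]
r7 m[M→φ0] = [251, 251, 253]
r7 m[M→φ1] = [181, 278, 179]
r7 m[A→φ2] = [1, 1, 1]
r7 m[L→φ0] = [17, 9, 21]
r7 m[L→φ2] = [4030, 3769, 2765]
r7 m[G→φ3] = [1, 1, 1]
r7 m[P→φ1] = [16, 9, 14]
r7 m[P→φ3] = [4207, 4298, 3893]
r8 m[φ0→M] = [181, 278, 179]
r8 m[φ0→L] = [4030, 3769, 2765]
r8 m[φ1→M] = [251, 251, 253]
r8 m[φ1→P] = [4207, 4298, 3893]
r8 m[φ2→A] = [48529, 58129, 53838]
r8 m[φ2→L] = [17, 9, 21]
r8 m[φ3→G] = [61494, 53485, 45517]
r8 m[φ3→P] = [16, 9, 14]
r8 m[M→φ0] = [251, 251, 253]
r8 m[M→φ1] = [181, 278, 179]
r8 m[A→φ2] = [1, 1, 1]
r8 m[L→φ0] = [17, 9, 21]
r8 m[L→φ2] = [4030, 3769, 2765]
r8 m[G→φ3] = [1, 1, 1]
r8 m[P→φ1] = [16, 9, 14]
r8 m[P→φ3] = [4207, 4298, 3893]
fixed point reached at round 8
b[M] = ⊗ incoming = [45431, 69778, 45287]

b[M] = [45431, 69778, 45287]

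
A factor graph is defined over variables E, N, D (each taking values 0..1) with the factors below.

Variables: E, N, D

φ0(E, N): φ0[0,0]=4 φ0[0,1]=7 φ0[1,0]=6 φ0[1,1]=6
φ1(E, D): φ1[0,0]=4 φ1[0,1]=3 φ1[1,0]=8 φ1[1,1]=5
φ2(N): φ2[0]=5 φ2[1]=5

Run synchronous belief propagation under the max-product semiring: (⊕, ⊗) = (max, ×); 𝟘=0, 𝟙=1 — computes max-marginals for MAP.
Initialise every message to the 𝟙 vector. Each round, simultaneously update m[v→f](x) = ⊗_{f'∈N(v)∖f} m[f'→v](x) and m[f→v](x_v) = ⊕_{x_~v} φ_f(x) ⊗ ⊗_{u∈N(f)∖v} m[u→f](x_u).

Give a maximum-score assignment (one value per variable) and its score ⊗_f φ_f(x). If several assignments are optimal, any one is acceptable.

init: all messages = 𝟙 over 2 values
r1 m[φ0→E] = [7, 6]
r1 m[φ0→N] = [6, 7]
r1 m[φ1→E] = [4, 8]
r1 m[φ1→D] = [8, 5]
r1 m[φ2→N] = [5, 5]
r1 m[E→φ0] = [1, 1]
r1 m[E→φ1] = [1, 1]
r1 m[N→φ0] = [1, 1]
r1 m[N→φ2] = [1, 1]
r1 m[D→φ1] = [1, 1]
r2 m[φ0→E] = [7, 6]
r2 m[φ0→N] = [6, 7]
r2 m[φ1→E] = [4, 8]
r2 m[φ1→D] = [8, 5]
r2 m[φ2→N] = [5, 5]
r2 m[E→φ0] = [4, 8]
r2 m[E→φ1] = [7, 6]
r2 m[N→φ0] = [5, 5]
r2 m[N→φ2] = [6, 7]
r2 m[D→φ1] = [1, 1]
r3 m[φ0→E] = [35, 30]
r3 m[φ0→N] = [48, 48]
r3 m[φ1→E] = [4, 8]
r3 m[φ1→D] = [48, 30]
r3 m[φ2→N] = [5, 5]
r3 m[E→φ0] = [4, 8]
r3 m[E→φ1] = [7, 6]
r3 m[N→φ0] = [5, 5]
r3 m[N→φ2] = [6, 7]
r3 m[D→φ1] = [1, 1]
r4 m[φ0→E] = [35, 30]
r4 m[φ0→N] = [48, 48]
r4 m[φ1→E] = [4, 8]
r4 m[φ1→D] = [48, 30]
r4 m[φ2→N] = [5, 5]
r4 m[E→φ0] = [4, 8]
r4 m[E→φ1] = [35, 30]
r4 m[N→φ0] = [5, 5]
r4 m[N→φ2] = [48, 48]
r4 m[D→φ1] = [1, 1]
r5 m[φ0→E] = [35, 30]
r5 m[φ0→N] = [48, 48]
r5 m[φ1→E] = [4, 8]
r5 m[φ1→D] = [240, 150]
r5 m[φ2→N] = [5, 5]
r5 m[E→φ0] = [4, 8]
r5 m[E→φ1] = [35, 30]
r5 m[N→φ0] = [5, 5]
r5 m[N→φ2] = [48, 48]
r5 m[D→φ1] = [1, 1]
r6 m[φ0→E] = [35, 30]
r6 m[φ0→N] = [48, 48]
r6 m[φ1→E] = [4, 8]
r6 m[φ1→D] = [240, 150]
r6 m[φ2→N] = [5, 5]
r6 m[E→φ0] = [4, 8]
r6 m[E→φ1] = [35, 30]
r6 m[N→φ0] = [5, 5]
r6 m[N→φ2] = [48, 48]
r6 m[D→φ1] = [1, 1]
fixed point reached at round 6
traceback from E: (E=1, N=0, D=0), score=240

assignment: (E=1, N=0, D=0); score = 240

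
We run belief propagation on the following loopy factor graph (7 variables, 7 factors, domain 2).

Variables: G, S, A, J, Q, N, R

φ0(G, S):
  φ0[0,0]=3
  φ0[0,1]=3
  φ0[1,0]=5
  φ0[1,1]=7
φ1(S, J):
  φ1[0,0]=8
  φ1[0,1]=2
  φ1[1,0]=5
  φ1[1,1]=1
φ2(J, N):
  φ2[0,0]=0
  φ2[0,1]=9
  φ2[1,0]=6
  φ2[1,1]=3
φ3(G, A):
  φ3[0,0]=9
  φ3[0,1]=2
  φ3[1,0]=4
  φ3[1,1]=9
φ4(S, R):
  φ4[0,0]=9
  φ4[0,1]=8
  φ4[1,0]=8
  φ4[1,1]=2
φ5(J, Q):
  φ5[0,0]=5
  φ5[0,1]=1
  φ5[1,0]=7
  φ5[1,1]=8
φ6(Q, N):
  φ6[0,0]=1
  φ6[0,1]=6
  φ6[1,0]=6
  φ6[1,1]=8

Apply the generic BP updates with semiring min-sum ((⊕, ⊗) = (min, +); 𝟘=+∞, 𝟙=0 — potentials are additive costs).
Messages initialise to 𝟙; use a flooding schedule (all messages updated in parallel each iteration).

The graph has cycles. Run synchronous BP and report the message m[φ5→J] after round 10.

init: all messages = 𝟙 over 2 values
r1 m[φ0→G] = [3, 5]
r1 m[φ0→S] = [3, 3]
r1 m[φ1→S] = [2, 1]
r1 m[φ1→J] = [5, 1]
r1 m[φ2→J] = [0, 3]
r1 m[φ2→N] = [0, 3]
r1 m[φ3→G] = [2, 4]
r1 m[φ3→A] = [4, 2]
r1 m[φ4→S] = [8, 2]
r1 m[φ4→R] = [8, 2]
r1 m[φ5→J] = [1, 7]
r1 m[φ5→Q] = [5, 1]
r1 m[φ6→Q] = [1, 6]
r1 m[φ6→N] = [1, 6]
r1 m[G→φ0] = [0, 0]
r1 m[G→φ3] = [0, 0]
r1 m[S→φ0] = [0, 0]
r1 m[S→φ1] = [0, 0]
r1 m[S→φ4] = [0, 0]
r1 m[A→φ3] = [0, 0]
r1 m[J→φ1] = [0, 0]
r1 m[J→φ2] = [0, 0]
r1 m[J→φ5] = [0, 0]
r1 m[Q→φ5] = [0, 0]
r1 m[Q→φ6] = [0, 0]
r1 m[N→φ2] = [0, 0]
r1 m[N→φ6] = [0, 0]
r1 m[R→φ4] = [0, 0]
r2 m[φ0→G] = [3, 5]
r2 m[φ0→S] = [3, 3]
r2 m[φ1→S] = [2, 1]
r2 m[φ1→J] = [5, 1]
r2 m[φ2→J] = [0, 3]
r2 m[φ2→N] = [0, 3]
r2 m[φ3→G] = [2, 4]
r2 m[φ3→A] = [4, 2]
r2 m[φ4→S] = [8, 2]
r2 m[φ4→R] = [8, 2]
r2 m[φ5→J] = [1, 7]
r2 m[φ5→Q] = [5, 1]
r2 m[φ6→Q] = [1, 6]
r2 m[φ6→N] = [1, 6]
r2 m[G→φ0] = [2, 4]
r2 m[G→φ3] = [3, 5]
r2 m[S→φ0] = [10, 3]
r2 m[S→φ1] = [11, 5]
r2 m[S→φ4] = [5, 4]
r2 m[A→φ3] = [0, 0]
r2 m[J→φ1] = [1, 10]
r2 m[J→φ2] = [6, 8]
r2 m[J→φ5] = [5, 4]
r2 m[Q→φ5] = [1, 6]
r2 m[Q→φ6] = [5, 1]
r2 m[N→φ2] = [1, 6]
r2 m[N→φ6] = [0, 3]
r2 m[R→φ4] = [0, 0]
r3 m[φ0→G] = [6, 10]
r3 m[φ0→S] = [5, 5]
r3 m[φ1→S] = [9, 6]
r3 m[φ1→J] = [10, 6]
r3 m[φ2→J] = [1, 7]
r3 m[φ2→N] = [6, 11]
r3 m[φ3→G] = [2, 4]
r3 m[φ3→A] = [9, 5]
r3 m[φ4→S] = [8, 2]
r3 m[φ4→R] = [12, 6]
r3 m[φ5→J] = [6, 8]
r3 m[φ5→Q] = [10, 6]
r3 m[φ6→Q] = [1, 6]
r3 m[φ6→N] = [6, 9]
r3 m[G→φ0] = [2, 4]
r3 m[G→φ3] = [3, 5]
r3 m[S→φ0] = [10, 3]
r3 m[S→φ1] = [11, 5]
r3 m[S→φ4] = [5, 4]
r3 m[A→φ3] = [0, 0]
r3 m[J→φ1] = [1, 10]
r3 m[J→φ2] = [6, 8]
r3 m[J→φ5] = [5, 4]
r3 m[Q→φ5] = [1, 6]
r3 m[Q→φ6] = [5, 1]
r3 m[N→φ2] = [1, 6]
r3 m[N→φ6] = [0, 3]
r3 m[R→φ4] = [0, 0]
r4 m[φ0→G] = [6, 10]
r4 m[φ0→S] = [5, 5]
r4 m[φ1→S] = [9, 6]
r4 m[φ1→J] = [10, 6]
r4 m[φ2→J] = [1, 7]
r4 m[φ2→N] = [6, 11]
r4 m[φ3→G] = [2, 4]
r4 m[φ3→A] = [9, 5]
r4 m[φ4→S] = [8, 2]
r4 m[φ4→R] = [12, 6]
r4 m[φ5→J] = [6, 8]
r4 m[φ5→Q] = [10, 6]
r4 m[φ6→Q] = [1, 6]
r4 m[φ6→N] = [6, 9]
r4 m[G→φ0] = [2, 4]
r4 m[G→φ3] = [6, 10]
r4 m[S→φ0] = [17, 8]
r4 m[S→φ1] = [13, 7]
r4 m[S→φ4] = [14, 11]
r4 m[A→φ3] = [0, 0]
r4 m[J→φ1] = [7, 15]
r4 m[J→φ2] = [16, 14]
r4 m[J→φ5] = [11, 13]
r4 m[Q→φ5] = [1, 6]
r4 m[Q→φ6] = [10, 6]
r4 m[N→φ2] = [6, 9]
r4 m[N→φ6] = [6, 11]
r4 m[R→φ4] = [0, 0]
r5 m[φ0→G] = [11, 15]
r5 m[φ0→S] = [5, 5]
r5 m[φ1→S] = [15, 12]
r5 m[φ1→J] = [12, 8]
r5 m[φ2→J] = [6, 12]
r5 m[φ2→N] = [16, 17]
r5 m[φ3→G] = [2, 4]
r5 m[φ3→A] = [14, 8]
r5 m[φ4→S] = [8, 2]
r5 m[φ4→R] = [19, 13]
r5 m[φ5→J] = [6, 8]
r5 m[φ5→Q] = [16, 12]
r5 m[φ6→Q] = [7, 12]
r5 m[φ6→N] = [11, 14]
r5 m[G→φ0] = [2, 4]
r5 m[G→φ3] = [6, 10]
r5 m[S→φ0] = [17, 8]
r5 m[S→φ1] = [13, 7]
r5 m[S→φ4] = [14, 11]
r5 m[A→φ3] = [0, 0]
r5 m[J→φ1] = [7, 15]
r5 m[J→φ2] = [16, 14]
r5 m[J→φ5] = [11, 13]
r5 m[Q→φ5] = [1, 6]
r5 m[Q→φ6] = [10, 6]
r5 m[N→φ2] = [6, 9]
r5 m[N→φ6] = [6, 11]
r5 m[R→φ4] = [0, 0]
r6 m[φ0→G] = [11, 15]
r6 m[φ0→S] = [5, 5]
r6 m[φ1→S] = [15, 12]
r6 m[φ1→J] = [12, 8]
r6 m[φ2→J] = [6, 12]
r6 m[φ2→N] = [16, 17]
r6 m[φ3→G] = [2, 4]
r6 m[φ3→A] = [14, 8]
r6 m[φ4→S] = [8, 2]
r6 m[φ4→R] = [19, 13]
r6 m[φ5→J] = [6, 8]
r6 m[φ5→Q] = [16, 12]
r6 m[φ6→Q] = [7, 12]
r6 m[φ6→N] = [11, 14]
r6 m[G→φ0] = [2, 4]
r6 m[G→φ3] = [11, 15]
r6 m[S→φ0] = [23, 14]
r6 m[S→φ1] = [13, 7]
r6 m[S→φ4] = [20, 17]
r6 m[A→φ3] = [0, 0]
r6 m[J→φ1] = [12, 20]
r6 m[J→φ2] = [18, 16]
r6 m[J→φ5] = [18, 20]
r6 m[Q→φ5] = [7, 12]
r6 m[Q→φ6] = [16, 12]
r6 m[N→φ2] = [11, 14]
r6 m[N→φ6] = [16, 17]
r6 m[R→φ4] = [0, 0]
r7 m[φ0→G] = [17, 21]
r7 m[φ0→S] = [5, 5]
r7 m[φ1→S] = [20, 17]
r7 m[φ1→J] = [12, 8]
r7 m[φ2→J] = [11, 17]
r7 m[φ2→N] = [18, 19]
r7 m[φ3→G] = [2, 4]
r7 m[φ3→A] = [19, 13]
r7 m[φ4→S] = [8, 2]
r7 m[φ4→R] = [25, 19]
r7 m[φ5→J] = [12, 14]
r7 m[φ5→Q] = [23, 19]
r7 m[φ6→Q] = [17, 22]
r7 m[φ6→N] = [17, 20]
r7 m[G→φ0] = [2, 4]
r7 m[G→φ3] = [11, 15]
r7 m[S→φ0] = [23, 14]
r7 m[S→φ1] = [13, 7]
r7 m[S→φ4] = [20, 17]
r7 m[A→φ3] = [0, 0]
r7 m[J→φ1] = [12, 20]
r7 m[J→φ2] = [18, 16]
r7 m[J→φ5] = [18, 20]
r7 m[Q→φ5] = [7, 12]
r7 m[Q→φ6] = [16, 12]
r7 m[N→φ2] = [11, 14]
r7 m[N→φ6] = [16, 17]
r7 m[R→φ4] = [0, 0]
r8 m[φ0→G] = [17, 21]
r8 m[φ0→S] = [5, 5]
r8 m[φ1→S] = [20, 17]
r8 m[φ1→J] = [12, 8]
r8 m[φ2→J] = [11, 17]
r8 m[φ2→N] = [18, 19]
r8 m[φ3→G] = [2, 4]
r8 m[φ3→A] = [19, 13]
r8 m[φ4→S] = [8, 2]
r8 m[φ4→R] = [25, 19]
r8 m[φ5→J] = [12, 14]
r8 m[φ5→Q] = [23, 19]
r8 m[φ6→Q] = [17, 22]
r8 m[φ6→N] = [17, 20]
r8 m[G→φ0] = [2, 4]
r8 m[G→φ3] = [17, 21]
r8 m[S→φ0] = [28, 19]
r8 m[S→φ1] = [13, 7]
r8 m[S→φ4] = [25, 22]
r8 m[A→φ3] = [0, 0]
r8 m[J→φ1] = [23, 31]
r8 m[J→φ2] = [24, 22]
r8 m[J→φ5] = [23, 25]
r8 m[Q→φ5] = [17, 22]
r8 m[Q→φ6] = [23, 19]
r8 m[N→φ2] = [17, 20]
r8 m[N→φ6] = [18, 19]
r8 m[R→φ4] = [0, 0]
r9 m[φ0→G] = [22, 26]
r9 m[φ0→S] = [5, 5]
r9 m[φ1→S] = [31, 28]
r9 m[φ1→J] = [12, 8]
r9 m[φ2→J] = [17, 23]
r9 m[φ2→N] = [24, 25]
r9 m[φ3→G] = [2, 4]
r9 m[φ3→A] = [25, 19]
r9 m[φ4→S] = [8, 2]
r9 m[φ4→R] = [30, 24]
r9 m[φ5→J] = [22, 24]
r9 m[φ5→Q] = [28, 24]
r9 m[φ6→Q] = [19, 24]
r9 m[φ6→N] = [24, 27]
r9 m[G→φ0] = [2, 4]
r9 m[G→φ3] = [17, 21]
r9 m[S→φ0] = [28, 19]
r9 m[S→φ1] = [13, 7]
r9 m[S→φ4] = [25, 22]
r9 m[A→φ3] = [0, 0]
r9 m[J→φ1] = [23, 31]
r9 m[J→φ2] = [24, 22]
r9 m[J→φ5] = [23, 25]
r9 m[Q→φ5] = [17, 22]
r9 m[Q→φ6] = [23, 19]
r9 m[N→φ2] = [17, 20]
r9 m[N→φ6] = [18, 19]
r9 m[R→φ4] = [0, 0]
r10 m[φ0→G] = [22, 26]
r10 m[φ0→S] = [5, 5]
r10 m[φ1→S] = [31, 28]
r10 m[φ1→J] = [12, 8]
r10 m[φ2→J] = [17, 23]
r10 m[φ2→N] = [24, 25]
r10 m[φ3→G] = [2, 4]
r10 m[φ3→A] = [25, 19]
r10 m[φ4→S] = [8, 2]
r10 m[φ4→R] = [30, 24]
r10 m[φ5→J] = [22, 24]
r10 m[φ5→Q] = [28, 24]
r10 m[φ6→Q] = [19, 24]
r10 m[φ6→N] = [24, 27]
r10 m[G→φ0] = [2, 4]
r10 m[G→φ3] = [22, 26]
r10 m[S→φ0] = [39, 30]
r10 m[S→φ1] = [13, 7]
r10 m[S→φ4] = [36, 33]
r10 m[A→φ3] = [0, 0]
r10 m[J→φ1] = [39, 47]
r10 m[J→φ2] = [34, 32]
r10 m[J→φ5] = [29, 31]
r10 m[Q→φ5] = [19, 24]
r10 m[Q→φ6] = [28, 24]
r10 m[N→φ2] = [24, 27]
r10 m[N→φ6] = [24, 25]
r10 m[R→φ4] = [0, 0]

message @ round 10 = [22, 24]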